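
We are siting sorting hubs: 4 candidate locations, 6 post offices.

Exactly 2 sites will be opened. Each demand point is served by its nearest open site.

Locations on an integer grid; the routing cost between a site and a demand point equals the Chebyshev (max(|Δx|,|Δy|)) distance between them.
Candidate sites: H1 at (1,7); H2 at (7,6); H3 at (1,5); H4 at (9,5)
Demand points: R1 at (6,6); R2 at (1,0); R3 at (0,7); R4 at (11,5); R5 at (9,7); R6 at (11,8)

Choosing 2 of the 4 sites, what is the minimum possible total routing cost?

Open {H3, H4}.
  R1→H4 3, R2→H3 5, R3→H3 2, R4→H4 2, R5→H4 2, R6→H4 3  ⇒ total 17.
Compare {H1, H2}: total 18.
Compare {H1, H4}: total 18.
No size-2 selection does better; minimum is 17.

17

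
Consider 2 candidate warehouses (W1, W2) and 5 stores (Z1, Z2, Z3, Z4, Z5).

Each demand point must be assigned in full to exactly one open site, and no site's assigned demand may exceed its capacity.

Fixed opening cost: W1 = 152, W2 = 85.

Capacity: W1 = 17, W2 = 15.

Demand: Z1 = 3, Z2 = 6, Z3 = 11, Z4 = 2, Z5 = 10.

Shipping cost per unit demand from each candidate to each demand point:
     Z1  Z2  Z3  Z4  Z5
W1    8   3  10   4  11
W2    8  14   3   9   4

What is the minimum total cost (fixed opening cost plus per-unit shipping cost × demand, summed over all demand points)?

Open {W1, W2}; cheapest assignment that respects the capacities:
  W1 (cap 17, load 17): Z2, Z3 — cost 6×3 + 11×10 = 128
  W2 (cap 15, load 15): Z1, Z4, Z5 — cost 3×8 + 2×9 + 10×4 = 82
  Shipping 210, fixed 237 → total 447.
  Any other capacity-feasible assignment to {W1, W2} ships for at least 210.
Total demand is 32 and no other set of sites has combined capacity ≥ 32, so {W1, W2} is the only feasible choice of open sites. Minimum: 447.

447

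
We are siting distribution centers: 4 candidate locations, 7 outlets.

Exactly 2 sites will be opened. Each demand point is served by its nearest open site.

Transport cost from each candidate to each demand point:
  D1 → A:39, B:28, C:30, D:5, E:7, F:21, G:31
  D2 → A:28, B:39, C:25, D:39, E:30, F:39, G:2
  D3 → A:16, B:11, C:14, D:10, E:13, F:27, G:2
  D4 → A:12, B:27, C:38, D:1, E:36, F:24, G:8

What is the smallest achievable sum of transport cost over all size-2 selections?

Open {D1, D3}.
  A→D3 16, B→D3 11, C→D3 14, D→D1 5, E→D1 7, F→D1 21, G→D3 2  ⇒ total 76.
Compare {D3, D4}: total 77.
Compare {D2, D3}: total 93.
No size-2 selection does better; minimum is 76.

76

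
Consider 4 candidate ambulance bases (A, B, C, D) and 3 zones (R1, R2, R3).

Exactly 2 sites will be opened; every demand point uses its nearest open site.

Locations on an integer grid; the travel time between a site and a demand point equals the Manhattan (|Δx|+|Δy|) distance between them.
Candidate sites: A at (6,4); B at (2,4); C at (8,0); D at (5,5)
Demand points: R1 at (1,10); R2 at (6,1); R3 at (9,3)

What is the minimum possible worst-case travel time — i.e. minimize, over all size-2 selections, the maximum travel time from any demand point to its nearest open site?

7

Open {A, B}.
  Farthest demand point is R1 at travel time 7 (to B); all others are ≤ 7.
With {B, C} the worst case is 7.
With {B, D} the worst case is 7.
No size-2 selection achieves below 7.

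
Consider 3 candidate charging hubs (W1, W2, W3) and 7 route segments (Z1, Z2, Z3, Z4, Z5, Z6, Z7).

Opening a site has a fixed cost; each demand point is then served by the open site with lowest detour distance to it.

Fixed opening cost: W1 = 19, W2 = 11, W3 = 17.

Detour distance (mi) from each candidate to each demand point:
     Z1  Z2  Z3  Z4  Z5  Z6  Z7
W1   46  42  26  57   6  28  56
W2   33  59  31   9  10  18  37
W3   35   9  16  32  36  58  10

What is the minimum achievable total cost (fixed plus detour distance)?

133

Open {W2, W3}: assign each demand point to its cheapest open site.
  Z1→W2 33, Z2→W3 9, Z3→W3 16, Z4→W2 9, Z5→W2 10, Z6→W2 18, Z7→W3 10
  detour distance 105, fixed 28 → total 133.
Compare {W1, W2, W3}: detour distance 101 + fixed 47 = 148.
Compare {W1, W3}: detour distance 136 + fixed 36 = 172.
Compare {W1, W2}: detour distance 171 + fixed 30 = 201.
All other subsets cost ≥ 148. Minimum total cost: 133.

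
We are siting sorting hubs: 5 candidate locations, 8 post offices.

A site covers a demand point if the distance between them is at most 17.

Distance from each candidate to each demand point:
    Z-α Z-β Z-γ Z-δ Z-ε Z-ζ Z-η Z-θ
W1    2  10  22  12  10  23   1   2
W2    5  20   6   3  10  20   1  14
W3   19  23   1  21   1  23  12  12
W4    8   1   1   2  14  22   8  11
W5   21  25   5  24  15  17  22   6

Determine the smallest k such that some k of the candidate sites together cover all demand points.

2

Coverage sets (demand points within 17 of each site):
  W1: {Z-α, Z-β, Z-δ, Z-ε, Z-η, Z-θ}
  W2: {Z-α, Z-γ, Z-δ, Z-ε, Z-η, Z-θ}
  W3: {Z-γ, Z-ε, Z-η, Z-θ}
  W4: {Z-α, Z-β, Z-γ, Z-δ, Z-ε, Z-η, Z-θ}
  W5: {Z-γ, Z-ε, Z-ζ, Z-θ}
No single site covers all 8 demand points.
But {W1, W5} covers everything, so the minimum is 2.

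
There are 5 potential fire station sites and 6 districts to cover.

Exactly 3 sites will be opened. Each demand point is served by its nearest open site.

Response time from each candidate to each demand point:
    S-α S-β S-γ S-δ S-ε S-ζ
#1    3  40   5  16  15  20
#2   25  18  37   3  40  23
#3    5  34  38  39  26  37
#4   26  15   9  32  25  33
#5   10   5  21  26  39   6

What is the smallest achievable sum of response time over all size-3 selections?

37

Open {#1, #2, #5}.
  S-α→#1 3, S-β→#5 5, S-γ→#1 5, S-δ→#2 3, S-ε→#1 15, S-ζ→#5 6  ⇒ total 37.
Compare {#1, #3, #5}: total 50.
Compare {#1, #4, #5}: total 50.
No size-3 selection does better; minimum is 37.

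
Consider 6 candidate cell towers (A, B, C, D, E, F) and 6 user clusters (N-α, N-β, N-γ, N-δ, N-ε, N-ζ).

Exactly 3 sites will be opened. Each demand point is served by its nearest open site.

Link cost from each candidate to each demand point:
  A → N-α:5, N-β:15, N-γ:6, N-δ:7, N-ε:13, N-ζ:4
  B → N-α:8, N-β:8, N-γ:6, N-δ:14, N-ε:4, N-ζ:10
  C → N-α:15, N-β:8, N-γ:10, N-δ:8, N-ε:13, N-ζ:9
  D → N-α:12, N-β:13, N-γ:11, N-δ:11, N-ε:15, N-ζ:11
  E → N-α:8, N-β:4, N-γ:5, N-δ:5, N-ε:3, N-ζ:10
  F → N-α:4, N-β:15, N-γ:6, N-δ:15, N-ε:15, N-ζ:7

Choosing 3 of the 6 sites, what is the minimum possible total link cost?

25

Open {A, E, F}.
  N-α→F 4, N-β→E 4, N-γ→E 5, N-δ→E 5, N-ε→E 3, N-ζ→A 4  ⇒ total 25.
Compare {A, B, E}: total 26.
Compare {A, C, E}: total 26.
No size-3 selection does better; minimum is 25.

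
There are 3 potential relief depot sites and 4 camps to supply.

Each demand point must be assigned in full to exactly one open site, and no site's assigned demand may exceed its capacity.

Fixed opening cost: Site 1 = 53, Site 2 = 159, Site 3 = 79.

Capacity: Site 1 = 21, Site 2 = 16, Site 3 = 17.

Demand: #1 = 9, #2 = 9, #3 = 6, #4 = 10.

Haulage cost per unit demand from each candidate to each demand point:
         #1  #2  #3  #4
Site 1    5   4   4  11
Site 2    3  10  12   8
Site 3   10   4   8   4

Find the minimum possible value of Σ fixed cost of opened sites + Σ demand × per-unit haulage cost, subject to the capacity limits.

Open {Site 1, Site 3}; cheapest assignment that respects the capacities:
  Site 1 (cap 21, load 18): #1, #2 — cost 9×5 + 9×4 = 81
  Site 3 (cap 17, load 16): #3, #4 — cost 6×8 + 10×4 = 88
  Shipping 169, fixed 132 → total 301.
  Any other capacity-feasible assignment to {Site 1, Site 3} ships for at least 169.
Compare {Site 1, Site 2, Site 3}: its best feasible assignment gives total 418.
Compare {Site 1, Site 2}: its best feasible assignment gives total 445.
Every other set of open sites that can feasibly serve all demand totals ≥ 418 even under its best assignment. Minimum: 301.

301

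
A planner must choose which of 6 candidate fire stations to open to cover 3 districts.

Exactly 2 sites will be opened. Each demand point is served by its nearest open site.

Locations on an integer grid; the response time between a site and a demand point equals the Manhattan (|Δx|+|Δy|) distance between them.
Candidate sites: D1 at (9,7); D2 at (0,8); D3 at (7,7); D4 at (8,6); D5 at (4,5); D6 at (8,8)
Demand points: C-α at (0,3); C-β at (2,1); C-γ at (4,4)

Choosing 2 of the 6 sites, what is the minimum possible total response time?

12

Open {D2, D5}.
  C-α→D2 5, C-β→D5 6, C-γ→D5 1  ⇒ total 12.
Compare {D1, D5}: total 13.
Compare {D3, D5}: total 13.
No size-2 selection does better; minimum is 12.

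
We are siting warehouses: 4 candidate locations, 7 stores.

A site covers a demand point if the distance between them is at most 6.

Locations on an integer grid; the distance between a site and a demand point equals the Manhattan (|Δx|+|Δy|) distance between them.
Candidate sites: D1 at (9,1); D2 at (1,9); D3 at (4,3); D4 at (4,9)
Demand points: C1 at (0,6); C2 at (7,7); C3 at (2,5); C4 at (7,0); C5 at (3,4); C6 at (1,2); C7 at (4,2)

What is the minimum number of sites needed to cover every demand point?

Coverage sets (demand points within 6 of each site):
  D1: {C4, C7}
  D2: {C1, C3}
  D3: {C3, C4, C5, C6, C7}
  D4: {C2, C3, C5}
No 2 sites suffice: every size-2 union leaves at least one demand point uncovered.
But {D2, D3, D4} covers everything, so the minimum is 3.

3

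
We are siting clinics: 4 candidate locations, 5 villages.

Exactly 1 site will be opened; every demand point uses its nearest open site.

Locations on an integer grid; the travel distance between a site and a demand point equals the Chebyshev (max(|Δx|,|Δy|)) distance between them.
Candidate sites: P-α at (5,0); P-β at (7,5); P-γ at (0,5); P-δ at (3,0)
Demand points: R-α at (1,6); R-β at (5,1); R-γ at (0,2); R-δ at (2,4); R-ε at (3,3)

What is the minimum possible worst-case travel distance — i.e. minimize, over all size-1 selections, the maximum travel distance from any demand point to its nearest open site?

Open {P-γ}.
  Farthest demand point is R-β at travel distance 5 (to P-γ); all others are ≤ 5.
With {P-α} the worst case is 6.
With {P-δ} the worst case is 6.
No size-1 selection achieves below 5.

5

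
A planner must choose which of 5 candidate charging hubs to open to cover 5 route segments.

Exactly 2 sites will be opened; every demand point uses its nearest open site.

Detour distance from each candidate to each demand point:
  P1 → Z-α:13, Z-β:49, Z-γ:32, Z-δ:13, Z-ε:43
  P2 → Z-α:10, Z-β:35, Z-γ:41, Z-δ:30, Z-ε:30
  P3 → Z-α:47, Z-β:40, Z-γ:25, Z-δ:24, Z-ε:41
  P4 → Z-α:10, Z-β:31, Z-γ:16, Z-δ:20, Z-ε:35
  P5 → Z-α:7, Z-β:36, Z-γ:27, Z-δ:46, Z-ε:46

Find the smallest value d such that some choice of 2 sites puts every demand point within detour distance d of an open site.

Open {P2, P4}.
  Farthest demand point is Z-β at detour distance 31 (to P4); all others are ≤ 31.
With {P1, P2} the worst case is 35.
With {P1, P4} the worst case is 35.
No size-2 selection achieves below 31.

31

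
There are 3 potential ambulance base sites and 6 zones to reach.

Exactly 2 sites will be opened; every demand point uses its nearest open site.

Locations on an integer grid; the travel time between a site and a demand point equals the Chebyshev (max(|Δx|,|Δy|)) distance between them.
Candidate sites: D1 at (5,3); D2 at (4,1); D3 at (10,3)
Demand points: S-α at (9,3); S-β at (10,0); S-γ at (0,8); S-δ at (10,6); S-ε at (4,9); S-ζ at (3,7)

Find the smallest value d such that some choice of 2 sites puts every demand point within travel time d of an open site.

6

Open {D1, D2}.
  Farthest demand point is S-ε at travel time 6 (to D1); all others are ≤ 6.
With {D1, D3} the worst case is 6.
With {D2, D3} the worst case is 7.
No size-2 selection achieves below 6.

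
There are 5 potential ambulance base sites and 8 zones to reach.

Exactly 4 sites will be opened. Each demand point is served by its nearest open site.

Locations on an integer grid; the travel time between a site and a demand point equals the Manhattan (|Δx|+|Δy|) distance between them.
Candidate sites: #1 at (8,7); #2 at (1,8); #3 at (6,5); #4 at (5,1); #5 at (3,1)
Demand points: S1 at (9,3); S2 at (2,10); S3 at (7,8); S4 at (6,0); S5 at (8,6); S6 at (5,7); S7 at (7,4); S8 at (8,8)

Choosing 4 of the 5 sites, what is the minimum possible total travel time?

19

Open {#1, #2, #3, #4}.
  S1→#1 5, S2→#2 3, S3→#1 2, S4→#4 2, S5→#1 1, S6→#1 3, S7→#3 2, S8→#1 1  ⇒ total 19.
Compare {#1, #2, #3, #5}: total 21.
Compare {#1, #2, #4, #5}: total 21.
No size-4 selection does better; minimum is 19.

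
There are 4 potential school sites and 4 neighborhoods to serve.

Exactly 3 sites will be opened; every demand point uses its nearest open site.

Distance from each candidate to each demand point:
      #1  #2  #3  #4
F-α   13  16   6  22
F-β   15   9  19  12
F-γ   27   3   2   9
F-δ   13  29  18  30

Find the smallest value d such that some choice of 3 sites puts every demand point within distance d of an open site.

Open {F-α, F-β, F-γ}.
  Farthest demand point is #1 at distance 13 (to F-α); all others are ≤ 13.
With {F-α, F-β, F-δ} the worst case is 13.
With {F-α, F-γ, F-δ} the worst case is 13.
No size-3 selection achieves below 13.

13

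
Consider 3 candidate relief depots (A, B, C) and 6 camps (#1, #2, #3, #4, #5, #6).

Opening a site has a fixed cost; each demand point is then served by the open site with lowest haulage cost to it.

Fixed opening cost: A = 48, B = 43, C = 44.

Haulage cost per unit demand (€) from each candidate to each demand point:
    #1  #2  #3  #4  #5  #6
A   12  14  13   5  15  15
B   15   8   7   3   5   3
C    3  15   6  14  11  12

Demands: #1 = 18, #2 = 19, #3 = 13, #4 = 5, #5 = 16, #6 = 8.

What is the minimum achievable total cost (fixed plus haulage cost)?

490

Open {B, C}: assign each demand point to its cheapest open site.
  #1→C 18×3=54, #2→B 19×8=152, #3→C 13×6=78, #4→B 5×3=15, #5→B 16×5=80, #6→B 8×3=24
  haulage cost 403, fixed 87 → total 490.
Compare {A, B, C}: haulage cost 403 + fixed 135 = 538.
Compare {A, B}: haulage cost 578 + fixed 91 = 669.
Compare {B}: haulage cost 632 + fixed 43 = 675.
All other subsets cost ≥ 538. Minimum total cost: 490.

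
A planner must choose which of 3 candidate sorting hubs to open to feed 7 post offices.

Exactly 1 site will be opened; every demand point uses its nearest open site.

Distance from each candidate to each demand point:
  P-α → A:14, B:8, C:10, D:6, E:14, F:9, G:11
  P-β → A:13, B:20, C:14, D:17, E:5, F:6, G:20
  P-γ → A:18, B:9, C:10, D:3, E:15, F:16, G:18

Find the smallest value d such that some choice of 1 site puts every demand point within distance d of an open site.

Open {P-α}.
  Farthest demand point is A at distance 14 (to P-α); all others are ≤ 14.
With {P-γ} the worst case is 18.
With {P-β} the worst case is 20.
No size-1 selection achieves below 14.

14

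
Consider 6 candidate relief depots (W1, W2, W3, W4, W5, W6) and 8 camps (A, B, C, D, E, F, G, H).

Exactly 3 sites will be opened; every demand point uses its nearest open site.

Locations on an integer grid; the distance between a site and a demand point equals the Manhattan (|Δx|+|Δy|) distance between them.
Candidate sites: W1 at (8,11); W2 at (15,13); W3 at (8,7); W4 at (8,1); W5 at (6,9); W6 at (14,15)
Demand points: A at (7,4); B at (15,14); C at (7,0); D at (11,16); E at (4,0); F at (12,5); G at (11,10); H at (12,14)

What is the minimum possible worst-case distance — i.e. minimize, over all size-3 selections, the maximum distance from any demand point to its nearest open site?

Open {W3, W4, W6}.
  Farthest demand point is F at distance 6 (to W3); all others are ≤ 6.
With {W2, W3, W4} the worst case is 7.
With {W1, W2, W4} the worst case is 8.
No size-3 selection achieves below 6.

6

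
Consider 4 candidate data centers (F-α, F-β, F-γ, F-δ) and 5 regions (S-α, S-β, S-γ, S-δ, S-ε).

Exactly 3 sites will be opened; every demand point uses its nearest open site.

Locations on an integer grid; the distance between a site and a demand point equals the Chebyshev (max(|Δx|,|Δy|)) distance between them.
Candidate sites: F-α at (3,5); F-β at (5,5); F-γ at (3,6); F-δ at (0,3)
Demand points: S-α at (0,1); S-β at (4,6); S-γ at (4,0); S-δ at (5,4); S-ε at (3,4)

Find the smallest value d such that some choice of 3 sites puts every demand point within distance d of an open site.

Open {F-α, F-β, F-δ}.
  Farthest demand point is S-γ at distance 4 (to F-δ); all others are ≤ 4.
With {F-α, F-γ, F-δ} the worst case is 4.
With {F-β, F-γ, F-δ} the worst case is 4.
No size-3 selection achieves below 4.

4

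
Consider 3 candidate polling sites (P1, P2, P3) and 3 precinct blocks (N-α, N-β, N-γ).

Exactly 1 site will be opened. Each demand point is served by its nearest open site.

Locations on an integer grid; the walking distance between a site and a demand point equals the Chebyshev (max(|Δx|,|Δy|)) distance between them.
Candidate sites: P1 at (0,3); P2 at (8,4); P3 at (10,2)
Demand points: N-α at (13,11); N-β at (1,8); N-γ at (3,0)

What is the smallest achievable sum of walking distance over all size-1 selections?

19

Open {P2}.
  N-α→P2 7, N-β→P2 7, N-γ→P2 5  ⇒ total 19.
Compare {P1}: total 21.
Compare {P3}: total 25.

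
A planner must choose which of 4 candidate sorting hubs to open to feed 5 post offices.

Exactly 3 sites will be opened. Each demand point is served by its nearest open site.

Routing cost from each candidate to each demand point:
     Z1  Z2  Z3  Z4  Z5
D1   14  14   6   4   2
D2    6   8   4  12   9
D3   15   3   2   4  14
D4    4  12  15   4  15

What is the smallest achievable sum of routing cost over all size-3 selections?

Open {D1, D3, D4}.
  Z1→D4 4, Z2→D3 3, Z3→D3 2, Z4→D1 4, Z5→D1 2  ⇒ total 15.
Compare {D1, D2, D3}: total 17.
Compare {D1, D2, D4}: total 22.
No size-3 selection does better; minimum is 15.

15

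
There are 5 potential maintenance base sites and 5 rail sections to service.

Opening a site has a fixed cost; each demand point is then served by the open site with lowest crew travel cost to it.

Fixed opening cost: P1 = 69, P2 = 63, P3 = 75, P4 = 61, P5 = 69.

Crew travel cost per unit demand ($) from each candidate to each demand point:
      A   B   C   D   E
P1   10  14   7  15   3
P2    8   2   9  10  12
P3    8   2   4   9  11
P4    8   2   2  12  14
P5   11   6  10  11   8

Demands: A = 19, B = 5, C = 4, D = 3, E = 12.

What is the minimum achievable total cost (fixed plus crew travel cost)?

372

Open {P1, P4}: assign each demand point to its cheapest open site.
  A→P4 19×8=152, B→P4 5×2=10, C→P4 4×2=8, D→P4 3×12=36, E→P1 12×3=36
  crew travel cost 242, fixed 130 → total 372.
Compare {P1, P3}: crew travel cost 241 + fixed 144 = 385.
Compare {P1, P2}: crew travel cost 256 + fixed 132 = 388.
Compare {P3}: crew travel cost 337 + fixed 75 = 412.
All other subsets cost ≥ 385. Minimum total cost: 372.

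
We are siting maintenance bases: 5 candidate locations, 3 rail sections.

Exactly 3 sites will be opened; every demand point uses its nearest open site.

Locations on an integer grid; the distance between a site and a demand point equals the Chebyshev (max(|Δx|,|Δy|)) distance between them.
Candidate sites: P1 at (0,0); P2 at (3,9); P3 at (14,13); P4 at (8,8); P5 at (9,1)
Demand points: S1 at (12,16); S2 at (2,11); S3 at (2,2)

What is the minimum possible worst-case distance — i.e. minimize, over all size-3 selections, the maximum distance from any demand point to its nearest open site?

3

Open {P1, P2, P3}.
  Farthest demand point is S1 at distance 3 (to P3); all others are ≤ 3.
With {P1, P3, P4} the worst case is 6.
With {P2, P3, P4} the worst case is 6.
No size-3 selection achieves below 3.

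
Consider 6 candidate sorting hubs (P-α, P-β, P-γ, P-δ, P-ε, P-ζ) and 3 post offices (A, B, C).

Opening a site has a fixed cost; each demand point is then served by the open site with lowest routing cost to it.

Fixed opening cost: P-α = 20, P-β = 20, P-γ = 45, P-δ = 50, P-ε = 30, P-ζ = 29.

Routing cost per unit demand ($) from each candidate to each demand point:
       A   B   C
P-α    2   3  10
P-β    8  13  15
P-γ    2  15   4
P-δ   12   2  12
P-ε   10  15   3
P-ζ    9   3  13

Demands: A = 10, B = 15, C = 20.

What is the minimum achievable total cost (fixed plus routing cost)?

Open {P-α, P-ε}: assign each demand point to its cheapest open site.
  A→P-α 10×2=20, B→P-α 15×3=45, C→P-ε 20×3=60
  routing cost 125, fixed 50 → total 175.
Compare {P-α, P-β, P-ε}: routing cost 125 + fixed 70 = 195.
Compare {P-α, P-ε, P-ζ}: routing cost 125 + fixed 79 = 204.
Compare {P-α, P-γ}: routing cost 145 + fixed 65 = 210.
All other subsets cost ≥ 195. Minimum total cost: 175.

175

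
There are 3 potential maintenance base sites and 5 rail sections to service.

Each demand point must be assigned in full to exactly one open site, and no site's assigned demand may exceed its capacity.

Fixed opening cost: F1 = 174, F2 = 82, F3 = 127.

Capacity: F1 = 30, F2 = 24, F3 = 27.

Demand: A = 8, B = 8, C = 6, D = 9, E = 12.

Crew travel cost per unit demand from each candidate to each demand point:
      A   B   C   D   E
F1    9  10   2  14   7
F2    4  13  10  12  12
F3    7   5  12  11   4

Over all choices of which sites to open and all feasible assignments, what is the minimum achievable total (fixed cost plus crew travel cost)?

497

Open {F2, F3}; cheapest assignment that respects the capacities:
  F2 (cap 24, load 23): A, C, D — cost 8×4 + 6×10 + 9×12 = 200
  F3 (cap 27, load 20): B, E — cost 8×5 + 12×4 = 88
  Shipping 288, fixed 209 → total 497.
  Any other capacity-feasible assignment to {F2, F3} ships for at least 288.
Compare {F1, F2}: its best feasible assignment gives total 572.
Compare {F1, F3}: its best feasible assignment gives total 592.
Every other set of open sites that can feasibly serve all demand totals ≥ 572 even under its best assignment. Minimum: 497.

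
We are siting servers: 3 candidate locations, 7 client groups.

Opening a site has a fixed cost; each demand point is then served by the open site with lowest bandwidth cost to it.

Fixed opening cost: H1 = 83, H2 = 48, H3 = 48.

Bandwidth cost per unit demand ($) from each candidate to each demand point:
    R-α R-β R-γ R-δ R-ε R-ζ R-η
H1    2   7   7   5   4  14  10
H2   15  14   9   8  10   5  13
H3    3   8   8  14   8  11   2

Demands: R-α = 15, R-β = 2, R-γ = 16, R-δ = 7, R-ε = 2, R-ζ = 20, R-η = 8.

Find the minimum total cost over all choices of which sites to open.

Open {H2, H3}: assign each demand point to its cheapest open site.
  R-α→H3 15×3=45, R-β→H3 2×8=16, R-γ→H3 16×8=128, R-δ→H2 7×8=56, R-ε→H3 2×8=16, R-ζ→H2 20×5=100, R-η→H3 8×2=16
  bandwidth cost 377, fixed 96 → total 473.
Compare {H1, H2, H3}: bandwidth cost 315 + fixed 179 = 494.
Compare {H1, H2}: bandwidth cost 379 + fixed 131 = 510.
Compare {H1, H3}: bandwidth cost 435 + fixed 131 = 566.
All other subsets cost ≥ 494. Minimum total cost: 473.

473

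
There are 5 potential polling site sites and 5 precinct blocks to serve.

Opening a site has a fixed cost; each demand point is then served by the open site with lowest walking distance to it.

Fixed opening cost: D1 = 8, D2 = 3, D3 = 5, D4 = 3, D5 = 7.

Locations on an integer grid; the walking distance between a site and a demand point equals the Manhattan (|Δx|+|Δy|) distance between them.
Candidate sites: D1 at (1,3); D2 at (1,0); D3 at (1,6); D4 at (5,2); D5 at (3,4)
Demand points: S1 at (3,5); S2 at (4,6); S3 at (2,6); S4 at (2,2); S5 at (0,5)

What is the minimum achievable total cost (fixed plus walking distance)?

Open {D3}: assign each demand point to its cheapest open site.
  S1→D3 3, S2→D3 3, S3→D3 1, S4→D3 5, S5→D3 2
  walking distance 14, fixed 5 → total 19.
Compare {D2, D3}: walking distance 12 + fixed 8 = 20.
Compare {D3, D4}: walking distance 12 + fixed 8 = 20.
Compare {D5}: walking distance 14 + fixed 7 = 21.
All other subsets cost ≥ 20. Minimum total cost: 19.

19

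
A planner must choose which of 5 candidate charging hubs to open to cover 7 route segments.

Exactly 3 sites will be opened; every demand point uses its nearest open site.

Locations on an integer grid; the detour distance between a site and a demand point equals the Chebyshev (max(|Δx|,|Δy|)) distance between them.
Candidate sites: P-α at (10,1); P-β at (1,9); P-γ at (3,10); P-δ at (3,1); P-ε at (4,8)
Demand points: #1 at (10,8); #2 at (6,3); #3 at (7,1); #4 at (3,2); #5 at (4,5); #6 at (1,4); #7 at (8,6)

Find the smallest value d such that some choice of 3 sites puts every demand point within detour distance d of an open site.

Open {P-α, P-β, P-ε}.
  Farthest demand point is #1 at detour distance 6 (to P-ε); all others are ≤ 6.
With {P-α, P-γ, P-ε} the worst case is 6.
With {P-α, P-δ, P-ε} the worst case is 6.
No size-3 selection achieves below 6.

6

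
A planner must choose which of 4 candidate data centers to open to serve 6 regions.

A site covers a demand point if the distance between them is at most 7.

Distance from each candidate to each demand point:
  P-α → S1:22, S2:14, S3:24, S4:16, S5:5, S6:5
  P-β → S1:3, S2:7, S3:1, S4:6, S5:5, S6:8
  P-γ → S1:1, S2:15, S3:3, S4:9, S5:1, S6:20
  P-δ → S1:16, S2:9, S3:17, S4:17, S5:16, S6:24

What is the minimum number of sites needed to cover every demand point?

Coverage sets (demand points within 7 of each site):
  P-α: {S5, S6}
  P-β: {S1, S2, S3, S4, S5}
  P-γ: {S1, S3, S5}
  P-δ: {}
No single site covers all 6 demand points.
But {P-α, P-β} covers everything, so the minimum is 2.

2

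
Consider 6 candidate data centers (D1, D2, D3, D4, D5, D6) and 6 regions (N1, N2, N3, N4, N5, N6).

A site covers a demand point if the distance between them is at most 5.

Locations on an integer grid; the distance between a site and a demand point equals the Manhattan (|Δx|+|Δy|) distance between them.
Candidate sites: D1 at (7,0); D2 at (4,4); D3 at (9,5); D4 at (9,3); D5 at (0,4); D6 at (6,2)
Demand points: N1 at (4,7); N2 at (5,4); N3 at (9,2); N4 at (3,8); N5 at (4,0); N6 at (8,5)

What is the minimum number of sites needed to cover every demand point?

Coverage sets (demand points within 5 of each site):
  D1: {N3, N5}
  D2: {N1, N2, N4, N5, N6}
  D3: {N2, N3, N6}
  D4: {N2, N3, N6}
  D5: {N2}
  D6: {N2, N3, N5, N6}
No single site covers all 6 demand points.
But {D1, D2} covers everything, so the minimum is 2.

2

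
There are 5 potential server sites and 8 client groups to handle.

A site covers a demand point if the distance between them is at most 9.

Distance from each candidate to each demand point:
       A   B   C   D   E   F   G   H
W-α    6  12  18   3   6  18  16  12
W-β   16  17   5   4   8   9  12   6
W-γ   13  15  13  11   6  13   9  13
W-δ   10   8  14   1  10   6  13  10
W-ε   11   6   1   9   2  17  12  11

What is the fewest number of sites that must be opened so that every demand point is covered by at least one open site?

4

Coverage sets (demand points within 9 of each site):
  W-α: {A, D, E}
  W-β: {C, D, E, F, H}
  W-γ: {E, G}
  W-δ: {B, D, F}
  W-ε: {B, C, D, E}
No 3 sites suffice: every size-3 union leaves at least one demand point uncovered.
But {W-α, W-β, W-γ, W-δ} covers everything, so the minimum is 4.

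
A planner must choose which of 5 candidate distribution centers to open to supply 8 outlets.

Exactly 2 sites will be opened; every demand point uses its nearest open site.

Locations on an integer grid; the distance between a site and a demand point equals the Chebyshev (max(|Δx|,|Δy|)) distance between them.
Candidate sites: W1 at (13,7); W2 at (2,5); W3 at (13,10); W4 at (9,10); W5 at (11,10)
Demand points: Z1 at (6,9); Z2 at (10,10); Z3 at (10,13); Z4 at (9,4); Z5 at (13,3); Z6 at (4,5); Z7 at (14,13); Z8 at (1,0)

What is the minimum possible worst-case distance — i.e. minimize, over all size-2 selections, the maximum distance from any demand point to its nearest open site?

6

Open {W1, W2}.
  Farthest demand point is Z3 at distance 6 (to W1); all others are ≤ 6.
With {W2, W3} the worst case is 7.
With {W2, W4} the worst case is 7.
No size-2 selection achieves below 6.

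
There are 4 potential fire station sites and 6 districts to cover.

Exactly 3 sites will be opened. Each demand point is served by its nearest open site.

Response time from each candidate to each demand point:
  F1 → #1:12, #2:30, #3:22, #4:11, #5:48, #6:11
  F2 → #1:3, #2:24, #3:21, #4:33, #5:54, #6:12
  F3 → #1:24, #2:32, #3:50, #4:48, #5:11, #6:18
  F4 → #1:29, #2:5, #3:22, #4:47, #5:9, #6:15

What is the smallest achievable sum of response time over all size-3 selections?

60

Open {F1, F2, F4}.
  #1→F2 3, #2→F4 5, #3→F2 21, #4→F1 11, #5→F4 9, #6→F1 11  ⇒ total 60.
Compare {F1, F3, F4}: total 70.
Compare {F1, F2, F3}: total 81.
No size-3 selection does better; minimum is 60.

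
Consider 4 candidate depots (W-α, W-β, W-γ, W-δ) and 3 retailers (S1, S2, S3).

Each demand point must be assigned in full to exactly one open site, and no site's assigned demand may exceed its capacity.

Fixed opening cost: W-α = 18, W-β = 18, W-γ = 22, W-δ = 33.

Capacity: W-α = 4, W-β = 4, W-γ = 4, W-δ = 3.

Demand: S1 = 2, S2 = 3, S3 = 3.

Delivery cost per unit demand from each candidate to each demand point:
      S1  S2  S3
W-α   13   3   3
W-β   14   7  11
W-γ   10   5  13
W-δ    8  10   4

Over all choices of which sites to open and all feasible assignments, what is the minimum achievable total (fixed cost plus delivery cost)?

Open {W-α, W-β, W-γ}; cheapest assignment that respects the capacities:
  W-α (cap 4, load 3): S3 — cost 3×3 = 9
  W-β (cap 4, load 3): S2 — cost 3×7 = 21
  W-γ (cap 4, load 2): S1 — cost 2×10 = 20
  Shipping 50, fixed 58 → total 108.
  Any other capacity-feasible assignment to {W-α, W-β, W-γ} ships for at least 50.
Compare {W-α, W-γ, W-δ}: its best feasible assignment gives total 113.
Compare {W-α, W-β, W-δ}: its best feasible assignment gives total 115.
Every other set of open sites that can feasibly serve all demand totals ≥ 113 even under its best assignment. Minimum: 108.

108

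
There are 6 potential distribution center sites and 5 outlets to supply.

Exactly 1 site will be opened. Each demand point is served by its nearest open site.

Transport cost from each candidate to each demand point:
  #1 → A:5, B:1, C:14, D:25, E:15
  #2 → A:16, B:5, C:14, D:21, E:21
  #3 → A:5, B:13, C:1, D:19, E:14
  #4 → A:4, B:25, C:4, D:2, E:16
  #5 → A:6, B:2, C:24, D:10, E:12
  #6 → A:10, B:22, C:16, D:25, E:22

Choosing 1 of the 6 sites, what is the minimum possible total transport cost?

51

Open {#4}.
  A→#4 4, B→#4 25, C→#4 4, D→#4 2, E→#4 16  ⇒ total 51.
Compare {#3}: total 52.
Compare {#5}: total 54.
No size-1 selection does better; minimum is 51.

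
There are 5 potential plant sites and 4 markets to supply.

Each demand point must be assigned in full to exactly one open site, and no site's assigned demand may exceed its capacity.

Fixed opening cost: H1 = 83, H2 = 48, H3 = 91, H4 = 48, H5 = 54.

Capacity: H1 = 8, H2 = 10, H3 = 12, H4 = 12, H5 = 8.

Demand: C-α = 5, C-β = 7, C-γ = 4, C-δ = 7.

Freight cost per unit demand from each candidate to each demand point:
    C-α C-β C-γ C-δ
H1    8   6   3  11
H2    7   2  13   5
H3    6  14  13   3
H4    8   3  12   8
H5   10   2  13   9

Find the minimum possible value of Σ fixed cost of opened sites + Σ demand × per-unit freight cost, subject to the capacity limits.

259

Open {H3, H4}; cheapest assignment that respects the capacities:
  H3 (cap 12, load 12): C-α, C-δ — cost 5×6 + 7×3 = 51
  H4 (cap 12, load 11): C-β, C-γ — cost 7×3 + 4×12 = 69
  Shipping 120, fixed 139 → total 259.
  Any other capacity-feasible assignment to {H3, H4} ships for at least 120.
Compare {H1, H2, H4}: its best feasible assignment gives total 287.
Compare {H2, H4, H5}: its best feasible assignment gives total 287.
Every other set of open sites that can feasibly serve all demand totals ≥ 287 even under its best assignment. Minimum: 259.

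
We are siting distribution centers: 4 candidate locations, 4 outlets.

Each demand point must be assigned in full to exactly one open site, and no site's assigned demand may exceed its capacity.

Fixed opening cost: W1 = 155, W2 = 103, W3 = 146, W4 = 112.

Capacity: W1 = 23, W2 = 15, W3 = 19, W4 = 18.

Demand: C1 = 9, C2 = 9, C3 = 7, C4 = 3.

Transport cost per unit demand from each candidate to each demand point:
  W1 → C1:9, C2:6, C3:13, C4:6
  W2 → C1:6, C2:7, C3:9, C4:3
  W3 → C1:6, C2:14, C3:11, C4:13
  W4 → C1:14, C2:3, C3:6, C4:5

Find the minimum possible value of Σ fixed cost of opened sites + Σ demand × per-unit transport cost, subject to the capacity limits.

347

Open {W2, W4}; cheapest assignment that respects the capacities:
  W2 (cap 15, load 12): C1, C4 — cost 9×6 + 3×3 = 63
  W4 (cap 18, load 16): C2, C3 — cost 9×3 + 7×6 = 69
  Shipping 132, fixed 215 → total 347.
  Any other capacity-feasible assignment to {W2, W4} ships for at least 132.
Compare {W3, W4}: its best feasible assignment gives total 420.
Compare {W1, W4}: its best feasible assignment gives total 435.
Every other set of open sites that can feasibly serve all demand totals ≥ 420 even under its best assignment. Minimum: 347.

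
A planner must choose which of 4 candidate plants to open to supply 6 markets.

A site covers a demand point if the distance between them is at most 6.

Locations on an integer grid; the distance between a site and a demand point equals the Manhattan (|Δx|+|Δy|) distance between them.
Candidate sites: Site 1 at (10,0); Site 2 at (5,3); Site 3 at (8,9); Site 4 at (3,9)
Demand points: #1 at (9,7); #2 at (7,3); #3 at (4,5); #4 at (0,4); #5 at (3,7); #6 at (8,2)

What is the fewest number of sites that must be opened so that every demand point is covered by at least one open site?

2

Coverage sets (demand points within 6 of each site):
  Site 1: {#2, #6}
  Site 2: {#2, #3, #4, #5, #6}
  Site 3: {#1}
  Site 4: {#3, #5}
No single site covers all 6 demand points.
But {Site 2, Site 3} covers everything, so the minimum is 2.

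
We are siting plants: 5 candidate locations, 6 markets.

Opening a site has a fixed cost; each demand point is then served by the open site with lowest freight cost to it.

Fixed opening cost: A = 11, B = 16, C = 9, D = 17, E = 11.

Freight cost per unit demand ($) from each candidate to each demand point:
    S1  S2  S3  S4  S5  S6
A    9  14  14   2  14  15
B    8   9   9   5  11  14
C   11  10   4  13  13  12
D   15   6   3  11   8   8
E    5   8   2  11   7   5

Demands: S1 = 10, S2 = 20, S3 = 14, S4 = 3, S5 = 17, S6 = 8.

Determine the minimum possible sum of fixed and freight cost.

Open {A, D, E}: assign each demand point to its cheapest open site.
  S1→E 10×5=50, S2→D 20×6=120, S3→E 14×2=28, S4→A 3×2=6, S5→E 17×7=119, S6→E 8×5=40
  freight cost 363, fixed 39 → total 402.
Compare {A, C, D, E}: freight cost 363 + fixed 48 = 411.
Compare {B, D, E}: freight cost 372 + fixed 44 = 416.
Compare {D, E}: freight cost 390 + fixed 28 = 418.
All other subsets cost ≥ 411. Minimum total cost: 402.

402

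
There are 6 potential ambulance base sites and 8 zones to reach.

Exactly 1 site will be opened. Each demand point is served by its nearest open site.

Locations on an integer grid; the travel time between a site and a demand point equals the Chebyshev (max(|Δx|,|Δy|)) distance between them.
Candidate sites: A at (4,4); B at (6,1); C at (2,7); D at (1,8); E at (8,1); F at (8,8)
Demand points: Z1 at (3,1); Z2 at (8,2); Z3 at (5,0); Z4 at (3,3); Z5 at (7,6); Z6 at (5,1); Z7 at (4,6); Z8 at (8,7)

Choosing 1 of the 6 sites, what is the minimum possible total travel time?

24

Open {A}.
  Z1→A 3, Z2→A 4, Z3→A 4, Z4→A 1, Z5→A 3, Z6→A 3, Z7→A 2, Z8→A 4  ⇒ total 24.
Compare {B}: total 26.
Compare {E}: total 33.
No size-1 selection does better; minimum is 24.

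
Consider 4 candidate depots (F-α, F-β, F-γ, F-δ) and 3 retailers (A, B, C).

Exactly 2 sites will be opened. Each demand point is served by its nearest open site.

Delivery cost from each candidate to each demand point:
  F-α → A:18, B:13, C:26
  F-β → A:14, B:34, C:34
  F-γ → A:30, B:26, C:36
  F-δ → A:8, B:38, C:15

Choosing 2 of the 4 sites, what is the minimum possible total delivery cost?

Open {F-α, F-δ}.
  A→F-δ 8, B→F-α 13, C→F-δ 15  ⇒ total 36.
Compare {F-γ, F-δ}: total 49.
Compare {F-α, F-β}: total 53.
No size-2 selection does better; minimum is 36.

36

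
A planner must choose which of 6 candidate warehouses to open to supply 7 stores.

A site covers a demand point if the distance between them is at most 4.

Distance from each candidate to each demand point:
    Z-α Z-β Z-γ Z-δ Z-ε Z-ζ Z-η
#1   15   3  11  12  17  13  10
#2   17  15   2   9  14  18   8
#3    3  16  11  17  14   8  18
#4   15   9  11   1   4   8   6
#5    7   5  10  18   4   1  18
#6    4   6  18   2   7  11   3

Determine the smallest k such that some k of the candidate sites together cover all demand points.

4

Coverage sets (demand points within 4 of each site):
  #1: {Z-β}
  #2: {Z-γ}
  #3: {Z-α}
  #4: {Z-δ, Z-ε}
  #5: {Z-ε, Z-ζ}
  #6: {Z-α, Z-δ, Z-η}
No 3 sites suffice: every size-3 union leaves at least one demand point uncovered.
But {#1, #2, #5, #6} covers everything, so the minimum is 4.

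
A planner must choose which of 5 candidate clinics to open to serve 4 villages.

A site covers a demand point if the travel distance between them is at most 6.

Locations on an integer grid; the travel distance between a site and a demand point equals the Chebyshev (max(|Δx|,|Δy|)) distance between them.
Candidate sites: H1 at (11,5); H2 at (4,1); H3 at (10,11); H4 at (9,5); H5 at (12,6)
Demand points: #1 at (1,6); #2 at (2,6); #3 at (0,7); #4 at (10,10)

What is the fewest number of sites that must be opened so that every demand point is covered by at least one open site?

2

Coverage sets (demand points within 6 of each site):
  H1: {#4}
  H2: {#1, #2, #3}
  H3: {#4}
  H4: {#4}
  H5: {#4}
No single site covers all 4 demand points.
But {H1, H2} covers everything, so the minimum is 2.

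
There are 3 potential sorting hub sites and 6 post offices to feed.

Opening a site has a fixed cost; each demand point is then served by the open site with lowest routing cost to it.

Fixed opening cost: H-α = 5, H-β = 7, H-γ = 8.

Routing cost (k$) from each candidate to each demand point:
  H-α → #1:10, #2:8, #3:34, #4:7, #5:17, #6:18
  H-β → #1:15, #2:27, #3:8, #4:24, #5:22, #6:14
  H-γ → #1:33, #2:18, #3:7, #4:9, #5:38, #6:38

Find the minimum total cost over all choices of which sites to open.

76

Open {H-α, H-β}: assign each demand point to its cheapest open site.
  #1→H-α 10, #2→H-α 8, #3→H-β 8, #4→H-α 7, #5→H-α 17, #6→H-β 14
  routing cost 64, fixed 12 → total 76.
Compare {H-α, H-γ}: routing cost 67 + fixed 13 = 80.
Compare {H-α, H-β, H-γ}: routing cost 63 + fixed 20 = 83.
Compare {H-α}: routing cost 94 + fixed 5 = 99.
All other subsets cost ≥ 80. Minimum total cost: 76.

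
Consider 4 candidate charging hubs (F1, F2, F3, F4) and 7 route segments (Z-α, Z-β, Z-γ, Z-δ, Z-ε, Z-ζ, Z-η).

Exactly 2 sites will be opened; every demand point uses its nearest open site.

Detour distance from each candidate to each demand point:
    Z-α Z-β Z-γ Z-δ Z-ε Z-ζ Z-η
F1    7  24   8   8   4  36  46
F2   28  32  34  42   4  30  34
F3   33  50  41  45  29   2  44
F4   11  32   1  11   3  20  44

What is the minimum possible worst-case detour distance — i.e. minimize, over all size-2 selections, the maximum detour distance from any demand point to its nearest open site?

Open {F1, F2}.
  Farthest demand point is Z-η at detour distance 34 (to F2); all others are ≤ 34.
With {F2, F4} the worst case is 34.
With {F2, F3} the worst case is 42.
No size-2 selection achieves below 34.

34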